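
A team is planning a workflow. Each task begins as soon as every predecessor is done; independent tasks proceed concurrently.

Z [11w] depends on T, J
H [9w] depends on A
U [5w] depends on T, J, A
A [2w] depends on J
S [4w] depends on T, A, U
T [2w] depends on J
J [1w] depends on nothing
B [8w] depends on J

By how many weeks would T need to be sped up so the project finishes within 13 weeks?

1

Current finish: 14 weeks; target: 13.
T is on every critical path, so each week cut from T cuts the finish by one (this holds down to a finish of 13).
Need 14 − 13 = 1 week off T → T becomes 1 week, finish becomes 13.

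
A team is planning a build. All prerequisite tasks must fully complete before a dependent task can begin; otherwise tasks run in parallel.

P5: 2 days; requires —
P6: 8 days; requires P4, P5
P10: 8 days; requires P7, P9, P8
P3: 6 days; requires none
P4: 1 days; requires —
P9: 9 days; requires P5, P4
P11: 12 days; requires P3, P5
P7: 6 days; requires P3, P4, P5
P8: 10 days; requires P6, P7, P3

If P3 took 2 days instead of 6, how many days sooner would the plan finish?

Actual critical path: P3→P7→P8→P10 = 6+6+10+8 = 30 ⇒ 30 days.
Since P3 is critical, the -4 change carries straight to that chain (now 26 days).
Now P5→P6→P8→P10 = 2+8+10+8 = 28 is longest, so the finish becomes 28 days.
Change in finish: 28 − 30 = -2 days.

2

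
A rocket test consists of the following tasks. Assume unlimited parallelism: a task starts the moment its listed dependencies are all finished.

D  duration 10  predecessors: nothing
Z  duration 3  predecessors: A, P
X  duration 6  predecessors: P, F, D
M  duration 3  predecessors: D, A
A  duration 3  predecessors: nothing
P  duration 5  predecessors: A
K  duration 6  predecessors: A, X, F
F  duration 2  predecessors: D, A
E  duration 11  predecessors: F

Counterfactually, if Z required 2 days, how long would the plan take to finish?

Actual critical path: D→F→X→K = 10+2+6+6 = 24 ⇒ 24 days.
Z has 13 days of float (longest path through it is 11).
No other chain overtakes it, so the finish is 24 days.

24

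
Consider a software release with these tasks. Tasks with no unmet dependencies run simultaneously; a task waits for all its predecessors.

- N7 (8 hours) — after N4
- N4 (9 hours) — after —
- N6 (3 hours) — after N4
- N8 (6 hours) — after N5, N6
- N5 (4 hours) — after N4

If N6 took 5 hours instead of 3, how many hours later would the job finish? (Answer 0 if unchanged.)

The binding path is N4→N5→N8 = 9+4+6 = 19; finish at 19 hours.
N6 has 1 hour of float (longest path through it is 18).
New critical path: N4→N6→N8 = 9+5+6 = 20 ⇒ 20 hours.
Change in finish: 20 − 19 = +1 hours.

1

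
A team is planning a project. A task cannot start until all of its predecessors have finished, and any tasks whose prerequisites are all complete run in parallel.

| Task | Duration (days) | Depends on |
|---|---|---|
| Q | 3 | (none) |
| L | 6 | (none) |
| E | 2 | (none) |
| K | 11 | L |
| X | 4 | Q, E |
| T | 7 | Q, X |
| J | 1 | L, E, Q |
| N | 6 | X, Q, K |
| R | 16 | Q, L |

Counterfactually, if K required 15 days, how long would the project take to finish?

The binding path is L→K→N = 6+11+6 = 23; finish at 23 days.
K lies on that path, so at 15 days the path becomes 27 days.
No other chain overtakes it, so the finish is 27 days.

27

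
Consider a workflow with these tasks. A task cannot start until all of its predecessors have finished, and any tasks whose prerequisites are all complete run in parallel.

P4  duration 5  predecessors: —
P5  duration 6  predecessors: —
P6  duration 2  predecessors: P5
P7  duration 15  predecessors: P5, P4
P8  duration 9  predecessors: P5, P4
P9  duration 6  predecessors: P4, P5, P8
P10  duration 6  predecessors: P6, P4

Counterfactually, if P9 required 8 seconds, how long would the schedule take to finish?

23

Critical path before the change: P5→P8→P9 = 6+9+6 = 21 giving 21 seconds.
P9 is on the critical path; changing it to 8 makes that path 23 seconds.
That remains the longest chain; total 23 seconds.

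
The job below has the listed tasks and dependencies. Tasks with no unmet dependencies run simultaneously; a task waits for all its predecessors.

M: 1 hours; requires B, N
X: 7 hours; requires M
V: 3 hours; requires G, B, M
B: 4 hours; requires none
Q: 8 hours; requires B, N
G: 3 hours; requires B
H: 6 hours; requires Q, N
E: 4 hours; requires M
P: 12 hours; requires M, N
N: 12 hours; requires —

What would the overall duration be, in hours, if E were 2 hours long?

The binding path is N→Q→H = 12+8+6 = 26; finish at 26 hours.
E is off the critical path — its longest chain is 17 hours, giving 9 of slack.
No other chain overtakes it, so the finish is 26 hours.

26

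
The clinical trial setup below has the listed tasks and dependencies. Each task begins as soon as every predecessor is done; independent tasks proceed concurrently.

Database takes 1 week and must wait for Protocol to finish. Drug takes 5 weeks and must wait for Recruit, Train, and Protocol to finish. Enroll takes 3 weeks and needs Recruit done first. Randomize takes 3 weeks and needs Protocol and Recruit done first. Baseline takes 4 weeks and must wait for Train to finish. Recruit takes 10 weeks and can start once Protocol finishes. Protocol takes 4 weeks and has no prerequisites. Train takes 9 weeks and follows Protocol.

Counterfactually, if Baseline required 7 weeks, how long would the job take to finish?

Critical path before the change: Protocol→Recruit→Drug = 4+10+5 = 19 giving 19 weeks.
Baseline has 2 weeks of float (longest path through it is 17).
The binding chain switches to Protocol→Train→Baseline = 4+9+7 = 20; finish 20 weeks.

20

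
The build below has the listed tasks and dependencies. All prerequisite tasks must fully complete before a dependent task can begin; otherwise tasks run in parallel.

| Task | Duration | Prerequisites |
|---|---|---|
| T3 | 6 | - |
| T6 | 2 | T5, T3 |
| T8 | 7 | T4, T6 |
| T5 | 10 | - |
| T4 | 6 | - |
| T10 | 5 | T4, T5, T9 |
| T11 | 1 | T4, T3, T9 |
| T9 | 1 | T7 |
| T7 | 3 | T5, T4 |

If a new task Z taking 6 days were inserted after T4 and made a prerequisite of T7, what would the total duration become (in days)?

Originally the job takes 19 days.
With Z inserted, T7 now waits for max(T5, T4, Z).
New critical path: T4→Z→T7→T9→T10 = 6+6+3+1+5 = 21 ⇒ 21 days.

21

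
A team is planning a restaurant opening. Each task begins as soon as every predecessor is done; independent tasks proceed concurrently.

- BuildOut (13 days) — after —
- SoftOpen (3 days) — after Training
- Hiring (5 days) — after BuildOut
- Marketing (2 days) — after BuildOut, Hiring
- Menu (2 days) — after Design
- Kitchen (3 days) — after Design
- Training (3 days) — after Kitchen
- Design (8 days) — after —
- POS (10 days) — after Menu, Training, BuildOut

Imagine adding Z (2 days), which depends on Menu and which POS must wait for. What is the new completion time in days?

24

Originally the restaurant opening takes 24 days.
With Z inserted, POS now waits for max(Menu, Training, BuildOut, Z).
New critical path: Design→Kitchen→Training→POS = 8+3+3+10 = 24 ⇒ 24 days.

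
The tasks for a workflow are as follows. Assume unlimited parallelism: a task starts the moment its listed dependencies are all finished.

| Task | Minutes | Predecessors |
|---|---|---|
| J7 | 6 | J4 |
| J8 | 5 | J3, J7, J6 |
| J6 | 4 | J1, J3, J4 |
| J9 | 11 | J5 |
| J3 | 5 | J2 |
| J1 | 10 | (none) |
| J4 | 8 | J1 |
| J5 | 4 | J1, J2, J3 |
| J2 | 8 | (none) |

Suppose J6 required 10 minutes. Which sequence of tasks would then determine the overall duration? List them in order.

As given, the longest chain is J1→J4→J7→J8 = 10+8+6+5 = 29, so the finish is 29 minutes.
The longest path through J6 is only 27 minutes, so J6 has float 2.
The binding chain switches to J1→J4→J6→J8 = 10+8+10+5 = 33; finish 33 minutes.

J1, J4, J6, J8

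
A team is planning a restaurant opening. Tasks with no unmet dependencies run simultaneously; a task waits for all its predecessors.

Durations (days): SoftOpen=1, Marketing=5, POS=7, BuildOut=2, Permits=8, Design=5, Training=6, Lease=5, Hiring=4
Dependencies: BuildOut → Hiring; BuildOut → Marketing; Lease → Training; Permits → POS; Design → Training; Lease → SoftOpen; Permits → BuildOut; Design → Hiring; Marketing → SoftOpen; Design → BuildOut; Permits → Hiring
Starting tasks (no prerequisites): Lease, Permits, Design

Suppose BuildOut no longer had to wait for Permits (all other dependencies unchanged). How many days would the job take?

15

With the dependency in place, Permits→BuildOut→Marketing→SoftOpen = 8+2+5+1 = 16 sets the finish at 16 days.
Without Permits→BuildOut, BuildOut's earliest start moves from 8 to 5.
New critical path: Permits→POS = 8+7 = 15 ⇒ 15 days.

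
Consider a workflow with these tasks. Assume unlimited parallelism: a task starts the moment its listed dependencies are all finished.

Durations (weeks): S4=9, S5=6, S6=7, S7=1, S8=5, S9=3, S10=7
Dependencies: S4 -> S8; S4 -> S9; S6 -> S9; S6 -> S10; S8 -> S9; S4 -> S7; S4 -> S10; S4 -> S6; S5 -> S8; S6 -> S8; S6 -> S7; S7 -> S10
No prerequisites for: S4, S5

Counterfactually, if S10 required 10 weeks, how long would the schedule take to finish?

27

Critical path before the change: S4→S6→S7→S10 = 9+7+1+7 = 24 giving 24 weeks.
S10 is on the critical path; changing it to 10 makes that path 27 weeks.
No other chain overtakes it, so the finish is 27 weeks.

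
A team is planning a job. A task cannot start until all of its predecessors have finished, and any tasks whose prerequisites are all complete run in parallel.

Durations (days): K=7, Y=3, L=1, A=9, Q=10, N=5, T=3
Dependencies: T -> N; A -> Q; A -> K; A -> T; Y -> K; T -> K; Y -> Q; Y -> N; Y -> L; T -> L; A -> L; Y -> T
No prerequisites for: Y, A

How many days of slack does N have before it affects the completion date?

A→T→K = 9+3+7 = 19 sets the makespan at 19 days.
Longest path through N: 17 days (earliest finish 17, latest finish 19).
Slack of N = 14 − 12 = 2 days.

2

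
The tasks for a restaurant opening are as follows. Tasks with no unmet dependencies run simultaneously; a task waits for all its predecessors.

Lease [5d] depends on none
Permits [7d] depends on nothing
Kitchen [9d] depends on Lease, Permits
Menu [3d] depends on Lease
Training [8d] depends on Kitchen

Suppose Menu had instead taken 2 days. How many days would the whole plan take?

Baseline: Permits→Kitchen→Training = 7+9+8 = 24 → 24 days.
Menu is off the critical path — its longest chain is 8 days, giving 16 of slack.
No other chain overtakes it, so the finish is 24 days.

24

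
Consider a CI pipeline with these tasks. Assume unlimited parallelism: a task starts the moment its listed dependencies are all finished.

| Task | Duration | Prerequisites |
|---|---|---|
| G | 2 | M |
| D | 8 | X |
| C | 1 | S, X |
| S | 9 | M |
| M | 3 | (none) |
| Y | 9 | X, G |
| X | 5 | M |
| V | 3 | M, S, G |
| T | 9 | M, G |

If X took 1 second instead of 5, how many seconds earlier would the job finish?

Baseline: M→X→Y = 3+5+9 = 17 → 17 seconds.
X is on the critical path; changing it to 1 makes that path 13 seconds.
The binding chain switches to M→S→V = 3+9+3 = 15; finish 15 seconds.
Change in finish: 15 − 17 = -2 seconds.

2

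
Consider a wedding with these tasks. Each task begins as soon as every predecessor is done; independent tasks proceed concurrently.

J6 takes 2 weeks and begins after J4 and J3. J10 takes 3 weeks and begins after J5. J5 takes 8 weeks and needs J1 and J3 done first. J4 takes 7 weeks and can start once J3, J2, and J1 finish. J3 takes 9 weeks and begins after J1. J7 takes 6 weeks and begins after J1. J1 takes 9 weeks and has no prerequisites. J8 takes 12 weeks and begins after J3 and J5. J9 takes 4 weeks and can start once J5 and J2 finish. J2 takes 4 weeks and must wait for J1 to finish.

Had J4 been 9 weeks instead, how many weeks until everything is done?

38

Critical path before the change: J1→J3→J5→J8 = 9+9+8+12 = 38 giving 38 weeks.
J4 is off the critical path — its longest chain is 27 weeks, giving 11 of slack.
No other chain overtakes it, so the finish is 38 weeks.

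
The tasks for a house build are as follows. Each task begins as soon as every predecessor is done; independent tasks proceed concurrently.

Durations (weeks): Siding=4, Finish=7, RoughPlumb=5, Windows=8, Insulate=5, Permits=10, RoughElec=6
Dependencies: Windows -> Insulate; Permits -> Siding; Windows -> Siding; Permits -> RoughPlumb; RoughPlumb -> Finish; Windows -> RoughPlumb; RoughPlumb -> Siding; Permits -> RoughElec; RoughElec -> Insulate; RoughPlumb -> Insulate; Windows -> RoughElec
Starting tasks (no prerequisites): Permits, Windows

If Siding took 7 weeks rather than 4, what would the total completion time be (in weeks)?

22

The binding path is Permits→RoughPlumb→Finish = 10+5+7 = 22; finish at 22 weeks.
Siding is off the critical path — its longest chain is 19 weeks, giving 3 of slack.
New critical path: Permits→RoughPlumb→Siding = 10+5+7 = 22 ⇒ 22 weeks.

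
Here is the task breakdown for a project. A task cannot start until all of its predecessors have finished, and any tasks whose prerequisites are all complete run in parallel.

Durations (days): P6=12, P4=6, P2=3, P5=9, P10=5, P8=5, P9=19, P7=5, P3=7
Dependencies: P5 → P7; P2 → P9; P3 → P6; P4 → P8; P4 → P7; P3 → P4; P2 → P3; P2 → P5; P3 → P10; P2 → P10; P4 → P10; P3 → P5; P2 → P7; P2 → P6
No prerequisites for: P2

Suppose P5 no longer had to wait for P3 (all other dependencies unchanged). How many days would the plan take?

Before: longest chain P2→P3→P5→P7 = 3+7+9+5 = 24, finish 24.
Without P3→P5, P5's earliest start moves from 10 to 3.
After: P2→P3→P6 = 3+7+12 = 22 → 22 days.

22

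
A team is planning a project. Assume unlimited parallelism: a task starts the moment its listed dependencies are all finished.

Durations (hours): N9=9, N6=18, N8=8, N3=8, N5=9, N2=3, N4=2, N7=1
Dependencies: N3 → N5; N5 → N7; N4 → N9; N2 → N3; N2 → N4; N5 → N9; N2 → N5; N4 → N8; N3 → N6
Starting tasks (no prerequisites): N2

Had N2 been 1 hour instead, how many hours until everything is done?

As given, the longest chain is N2→N3→N5→N9 = 3+8+9+9 = 29, so the finish is 29 hours.
Since N2 is critical, the -2 change carries straight to that chain (now 27 hours).
The critical path is still N2→N3→N5→N9; finish is now 27 hours.

27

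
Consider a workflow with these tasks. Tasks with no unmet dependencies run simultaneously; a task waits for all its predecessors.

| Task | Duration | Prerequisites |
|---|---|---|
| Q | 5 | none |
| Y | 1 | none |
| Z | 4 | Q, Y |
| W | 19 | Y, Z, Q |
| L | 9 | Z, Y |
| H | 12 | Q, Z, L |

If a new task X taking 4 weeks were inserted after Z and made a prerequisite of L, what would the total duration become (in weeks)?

Originally the plan takes 30 weeks.
With X inserted, L now waits for max(Z, Y, X).
New critical path: Q→Z→X→L→H = 5+4+4+9+12 = 34 ⇒ 34 weeks.

34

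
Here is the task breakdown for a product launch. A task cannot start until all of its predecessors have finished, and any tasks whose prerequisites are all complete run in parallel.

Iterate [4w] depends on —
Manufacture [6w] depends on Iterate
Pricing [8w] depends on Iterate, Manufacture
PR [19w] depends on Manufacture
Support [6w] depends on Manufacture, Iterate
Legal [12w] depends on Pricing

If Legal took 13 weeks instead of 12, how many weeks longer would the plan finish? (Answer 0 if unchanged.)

1

Actual critical path: Iterate→Manufacture→Pricing→Legal = 4+6+8+12 = 30 ⇒ 30 weeks.
Legal lies on that path, so at 13 weeks the path becomes 31 weeks.
No other chain overtakes it, so the finish is 31 weeks.
Change in finish: 31 − 30 = +1 weeks.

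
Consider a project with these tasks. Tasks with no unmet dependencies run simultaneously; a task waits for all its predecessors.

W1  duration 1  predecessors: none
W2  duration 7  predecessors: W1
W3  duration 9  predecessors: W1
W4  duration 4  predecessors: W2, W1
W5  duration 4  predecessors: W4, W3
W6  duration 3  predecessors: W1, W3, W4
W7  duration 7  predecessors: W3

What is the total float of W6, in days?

Critical path: W1→W3→W7 = 1+9+7 = 17, so the finish is 17 days.
W6 finishes as early as 15 and must finish by 17.
Slack of W6 = 14 − 12 = 2 days.

2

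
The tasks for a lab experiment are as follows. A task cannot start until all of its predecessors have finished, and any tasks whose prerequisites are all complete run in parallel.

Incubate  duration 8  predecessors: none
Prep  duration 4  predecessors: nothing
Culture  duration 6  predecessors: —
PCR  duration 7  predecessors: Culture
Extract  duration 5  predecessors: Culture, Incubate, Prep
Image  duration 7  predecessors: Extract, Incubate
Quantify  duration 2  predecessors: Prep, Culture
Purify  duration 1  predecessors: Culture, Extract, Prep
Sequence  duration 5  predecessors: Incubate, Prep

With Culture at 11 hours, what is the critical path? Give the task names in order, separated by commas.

Critical path before the change: Incubate→Extract→Image = 8+5+7 = 20 giving 20 hours.
Culture has 2 hours of float (longest path through it is 18).
Now Culture→Extract→Image = 11+5+7 = 23 is longest, so the finish becomes 23 hours.

Culture, Extract, Image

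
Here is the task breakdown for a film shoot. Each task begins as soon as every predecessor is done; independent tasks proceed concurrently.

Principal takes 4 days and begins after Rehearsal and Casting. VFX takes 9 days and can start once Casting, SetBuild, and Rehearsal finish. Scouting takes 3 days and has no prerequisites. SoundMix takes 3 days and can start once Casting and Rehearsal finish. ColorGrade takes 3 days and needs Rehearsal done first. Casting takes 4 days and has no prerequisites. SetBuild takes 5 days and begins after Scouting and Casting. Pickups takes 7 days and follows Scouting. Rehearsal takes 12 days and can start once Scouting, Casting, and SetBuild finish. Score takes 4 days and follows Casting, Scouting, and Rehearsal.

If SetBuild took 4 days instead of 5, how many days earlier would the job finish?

1

The binding path is Casting→SetBuild→Rehearsal→VFX = 4+5+12+9 = 30; finish at 30 days.
SetBuild is on the critical path; changing it to 4 makes that path 29 days.
The critical path is still Casting→SetBuild→Rehearsal→VFX; finish is now 29 days.
Change in finish: 29 − 30 = -1 days.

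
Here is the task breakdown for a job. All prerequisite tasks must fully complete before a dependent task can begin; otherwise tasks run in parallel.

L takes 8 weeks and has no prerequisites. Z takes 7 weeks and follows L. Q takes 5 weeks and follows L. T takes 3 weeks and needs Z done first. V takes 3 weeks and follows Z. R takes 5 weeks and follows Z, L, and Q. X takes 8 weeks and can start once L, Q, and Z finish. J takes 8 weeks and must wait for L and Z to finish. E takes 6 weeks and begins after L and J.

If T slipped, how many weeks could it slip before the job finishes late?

11

Critical path: L→Z→J→E = 8+7+8+6 = 29, so the finish is 29 weeks.
T finishes as early as 18 and must finish by 29.
Slack of T = 26 − 15 = 11 weeks.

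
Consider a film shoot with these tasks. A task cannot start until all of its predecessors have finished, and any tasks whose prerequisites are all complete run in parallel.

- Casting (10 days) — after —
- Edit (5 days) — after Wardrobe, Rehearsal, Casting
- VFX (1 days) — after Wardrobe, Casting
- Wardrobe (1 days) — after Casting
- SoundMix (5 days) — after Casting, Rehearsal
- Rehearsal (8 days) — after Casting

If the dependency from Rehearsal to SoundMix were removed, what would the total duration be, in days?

Before: longest chain Casting→Rehearsal→Edit = 10+8+5 = 23, finish 23.
Without Rehearsal→SoundMix, SoundMix's earliest start moves from 18 to 10.
After: Casting→Rehearsal→Edit = 10+8+5 = 23 → 23 days.

23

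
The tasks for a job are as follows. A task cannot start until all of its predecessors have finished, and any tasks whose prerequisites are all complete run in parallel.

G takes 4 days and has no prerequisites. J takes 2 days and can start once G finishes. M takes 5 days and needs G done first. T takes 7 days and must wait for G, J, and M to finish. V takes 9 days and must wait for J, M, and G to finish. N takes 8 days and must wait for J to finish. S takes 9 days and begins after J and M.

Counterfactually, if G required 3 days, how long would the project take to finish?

17

Baseline: G→M→V = 4+5+9 = 18 → 18 days.
Since G is critical, the -1 change carries straight to that chain (now 17 days).
That remains the longest chain; total 17 days.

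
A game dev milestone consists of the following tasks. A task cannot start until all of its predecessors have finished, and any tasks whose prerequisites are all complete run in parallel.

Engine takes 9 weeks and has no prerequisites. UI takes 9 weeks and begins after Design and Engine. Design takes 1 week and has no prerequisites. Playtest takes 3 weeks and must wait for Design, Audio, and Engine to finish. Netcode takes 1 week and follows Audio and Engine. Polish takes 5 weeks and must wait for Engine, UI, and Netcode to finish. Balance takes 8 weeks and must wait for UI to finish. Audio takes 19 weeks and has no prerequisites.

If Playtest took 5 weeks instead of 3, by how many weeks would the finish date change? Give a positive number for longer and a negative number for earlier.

0

The binding path is Engine→UI→Balance = 9+9+8 = 26; finish at 26 weeks.
Playtest is off the critical path — its longest chain is 22 weeks, giving 4 of slack.
No other chain overtakes it, so the finish is 26 weeks.
Change in finish: 26 − 26 = +0 weeks.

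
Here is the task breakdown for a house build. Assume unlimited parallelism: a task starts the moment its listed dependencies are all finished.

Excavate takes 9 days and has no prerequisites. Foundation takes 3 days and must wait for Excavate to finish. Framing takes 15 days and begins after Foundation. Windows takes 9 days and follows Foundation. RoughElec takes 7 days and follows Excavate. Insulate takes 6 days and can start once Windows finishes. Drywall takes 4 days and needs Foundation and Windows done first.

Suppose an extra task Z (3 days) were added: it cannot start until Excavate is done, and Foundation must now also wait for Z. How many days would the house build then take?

30

Originally the house build takes 27 days.
With Z inserted, Foundation now waits for max(Excavate, Z).
New critical path: Excavate→Z→Foundation→Framing = 9+3+3+15 = 30 ⇒ 30 days.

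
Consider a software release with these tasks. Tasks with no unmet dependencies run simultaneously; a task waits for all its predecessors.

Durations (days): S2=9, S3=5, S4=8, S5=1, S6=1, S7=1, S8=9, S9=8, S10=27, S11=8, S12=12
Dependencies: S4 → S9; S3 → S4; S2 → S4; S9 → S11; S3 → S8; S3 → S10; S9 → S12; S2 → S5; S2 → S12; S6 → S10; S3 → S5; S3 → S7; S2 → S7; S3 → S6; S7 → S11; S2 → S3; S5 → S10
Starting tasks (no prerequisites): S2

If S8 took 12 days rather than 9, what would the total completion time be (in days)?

42

Actual critical path: S2→S3→S4→S9→S12 = 9+5+8+8+12 = 42 ⇒ 42 days.
S8 is off the critical path — its longest chain is 23 days, giving 19 of slack.
No other chain overtakes it, so the finish is 42 days.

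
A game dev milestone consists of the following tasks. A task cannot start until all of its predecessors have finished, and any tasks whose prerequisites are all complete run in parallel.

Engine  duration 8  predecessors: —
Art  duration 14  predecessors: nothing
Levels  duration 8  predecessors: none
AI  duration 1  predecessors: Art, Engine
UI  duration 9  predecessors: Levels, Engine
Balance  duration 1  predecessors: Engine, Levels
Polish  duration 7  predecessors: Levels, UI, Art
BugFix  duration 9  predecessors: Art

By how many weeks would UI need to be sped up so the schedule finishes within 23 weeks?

1

Current finish: 24 weeks; target: 23.
UI is on every critical path, so each week cut from UI cuts the finish by one (this holds down to a finish of 23).
Need 24 − 23 = 1 week off UI → UI becomes 8 weeks, finish becomes 23.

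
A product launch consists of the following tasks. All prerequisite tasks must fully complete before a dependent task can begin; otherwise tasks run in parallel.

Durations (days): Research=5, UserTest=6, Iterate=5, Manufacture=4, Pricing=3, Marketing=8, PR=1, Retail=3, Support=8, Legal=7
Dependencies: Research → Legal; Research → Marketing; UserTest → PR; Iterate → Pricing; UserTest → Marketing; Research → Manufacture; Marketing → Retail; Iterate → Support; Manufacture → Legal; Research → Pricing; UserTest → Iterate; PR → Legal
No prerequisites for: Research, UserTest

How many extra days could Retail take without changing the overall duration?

2

UserTest→Iterate→Support = 6+5+8 = 19 sets the makespan at 19 days.
Longest path through Retail: 17 days (earliest finish 17, latest finish 19).
Float = 19 − 17 = 2.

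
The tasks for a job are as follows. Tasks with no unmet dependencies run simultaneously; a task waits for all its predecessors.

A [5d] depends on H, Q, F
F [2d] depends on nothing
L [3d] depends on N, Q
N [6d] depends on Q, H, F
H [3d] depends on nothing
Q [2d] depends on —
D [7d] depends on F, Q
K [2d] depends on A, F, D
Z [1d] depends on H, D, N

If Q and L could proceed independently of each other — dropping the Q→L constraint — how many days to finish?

With the dependency in place, H→N→L = 3+6+3 = 12 sets the finish at 12 days.
Dropping Q→L doesn't change L's earliest start (9); another predecessor still binds.
New critical path: H→N→L = 3+6+3 = 12 ⇒ 12 days.

12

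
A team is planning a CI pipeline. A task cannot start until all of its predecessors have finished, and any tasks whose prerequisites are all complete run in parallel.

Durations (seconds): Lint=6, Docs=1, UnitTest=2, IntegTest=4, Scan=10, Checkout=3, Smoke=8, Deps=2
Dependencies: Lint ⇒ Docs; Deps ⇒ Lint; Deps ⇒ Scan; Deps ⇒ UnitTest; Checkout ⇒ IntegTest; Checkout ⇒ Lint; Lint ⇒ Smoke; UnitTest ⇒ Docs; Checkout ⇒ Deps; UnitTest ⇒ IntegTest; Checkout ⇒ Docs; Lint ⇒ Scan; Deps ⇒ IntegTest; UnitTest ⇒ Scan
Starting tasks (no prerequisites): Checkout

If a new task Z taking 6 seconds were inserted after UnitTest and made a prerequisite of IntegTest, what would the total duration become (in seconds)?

Originally the CI pipeline takes 21 seconds.
With Z inserted, IntegTest now waits for max(Checkout, Deps, UnitTest, Z).
New critical path: Checkout→Deps→Lint→Scan = 3+2+6+10 = 21 ⇒ 21 seconds.

21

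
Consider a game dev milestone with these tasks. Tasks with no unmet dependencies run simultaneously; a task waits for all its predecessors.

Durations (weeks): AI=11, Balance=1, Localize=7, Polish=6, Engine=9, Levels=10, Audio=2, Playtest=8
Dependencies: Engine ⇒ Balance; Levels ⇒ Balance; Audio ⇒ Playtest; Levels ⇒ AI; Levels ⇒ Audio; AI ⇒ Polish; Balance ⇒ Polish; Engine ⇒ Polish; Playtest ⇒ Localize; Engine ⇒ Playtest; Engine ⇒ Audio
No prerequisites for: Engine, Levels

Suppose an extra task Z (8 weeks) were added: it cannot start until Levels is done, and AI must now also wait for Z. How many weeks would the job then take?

35

Originally the job takes 27 weeks.
With Z inserted, AI now waits for max(Levels, Z).
New critical path: Levels→Z→AI→Polish = 10+8+11+6 = 35 ⇒ 35 weeks.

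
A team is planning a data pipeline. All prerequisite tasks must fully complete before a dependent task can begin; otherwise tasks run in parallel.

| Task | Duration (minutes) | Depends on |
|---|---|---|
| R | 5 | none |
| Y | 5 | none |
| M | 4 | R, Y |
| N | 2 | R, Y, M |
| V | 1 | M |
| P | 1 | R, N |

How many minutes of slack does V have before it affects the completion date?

Critical path: R→M→N→P = 5+4+2+1 = 12, so the finish is 12 minutes.
Longest path through V: 10 minutes (earliest finish 10, latest finish 12).
Slack of V = 11 − 9 = 2 minutes.

2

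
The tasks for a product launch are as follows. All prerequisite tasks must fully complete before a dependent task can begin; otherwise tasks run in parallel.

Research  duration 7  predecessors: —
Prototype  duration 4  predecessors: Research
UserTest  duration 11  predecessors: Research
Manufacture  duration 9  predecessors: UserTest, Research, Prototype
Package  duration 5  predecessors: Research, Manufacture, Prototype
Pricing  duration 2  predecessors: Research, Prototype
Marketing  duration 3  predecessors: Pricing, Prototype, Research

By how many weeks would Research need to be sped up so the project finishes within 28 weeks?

4

Current finish: 32 weeks; target: 28.
Research is on every critical path, so each week cut from Research cuts the finish by one (this holds down to a finish of 26).
Need 32 − 28 = 4 weeks off Research → Research becomes 3 weeks, finish becomes 28.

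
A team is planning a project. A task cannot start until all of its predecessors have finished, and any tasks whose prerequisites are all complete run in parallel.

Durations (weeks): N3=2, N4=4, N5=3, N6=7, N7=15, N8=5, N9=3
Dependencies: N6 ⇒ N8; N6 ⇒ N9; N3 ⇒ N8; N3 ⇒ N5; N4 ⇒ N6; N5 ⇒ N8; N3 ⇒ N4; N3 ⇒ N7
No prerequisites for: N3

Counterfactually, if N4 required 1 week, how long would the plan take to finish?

Baseline: N3→N4→N6→N8 = 2+4+7+5 = 18 → 18 weeks.
Since N4 is critical, the -3 change carries straight to that chain (now 15 weeks).
The binding chain switches to N3→N7 = 2+15 = 17; finish 17 weeks.

17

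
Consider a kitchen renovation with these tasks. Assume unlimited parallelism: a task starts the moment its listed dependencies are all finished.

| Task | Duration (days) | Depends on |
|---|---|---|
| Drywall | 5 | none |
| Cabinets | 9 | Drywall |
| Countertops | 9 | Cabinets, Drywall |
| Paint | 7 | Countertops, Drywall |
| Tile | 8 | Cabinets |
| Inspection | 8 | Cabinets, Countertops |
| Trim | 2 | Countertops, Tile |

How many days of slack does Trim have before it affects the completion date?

6

The longest chain is Drywall→Cabinets→Countertops→Inspection = 5+9+9+8 = 31; overall finish 31 days.
Longest path through Trim: 25 days (earliest finish 25, latest finish 31).
Float = 31 − 25 = 6.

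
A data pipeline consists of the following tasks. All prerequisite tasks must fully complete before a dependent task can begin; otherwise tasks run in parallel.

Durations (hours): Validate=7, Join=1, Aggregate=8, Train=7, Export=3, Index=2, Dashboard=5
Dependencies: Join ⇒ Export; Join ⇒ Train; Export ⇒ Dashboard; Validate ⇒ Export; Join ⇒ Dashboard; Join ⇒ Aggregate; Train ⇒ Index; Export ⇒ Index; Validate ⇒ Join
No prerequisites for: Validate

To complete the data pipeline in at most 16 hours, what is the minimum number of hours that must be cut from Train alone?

Current finish: 17 hours; target: 16.
Train is on every critical path, so each hour cut from Train cuts the finish by one (this holds down to a finish of 16).
Need 17 − 16 = 1 hour off Train → Train becomes 6 hours, finish becomes 16.

1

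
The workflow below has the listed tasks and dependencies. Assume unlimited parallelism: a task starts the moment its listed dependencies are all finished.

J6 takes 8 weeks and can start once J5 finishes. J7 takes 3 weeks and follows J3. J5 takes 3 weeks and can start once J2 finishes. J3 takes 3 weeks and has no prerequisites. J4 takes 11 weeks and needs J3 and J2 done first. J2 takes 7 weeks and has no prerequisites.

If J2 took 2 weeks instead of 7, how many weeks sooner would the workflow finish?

As given, the longest chain is J2→J4 = 7+11 = 18, so the finish is 18 weeks.
J2 is on the critical path; changing it to 2 makes that path 13 weeks.
The binding chain switches to J3→J4 = 3+11 = 14; finish 14 weeks.
Change in finish: 14 − 18 = -4 weeks.

4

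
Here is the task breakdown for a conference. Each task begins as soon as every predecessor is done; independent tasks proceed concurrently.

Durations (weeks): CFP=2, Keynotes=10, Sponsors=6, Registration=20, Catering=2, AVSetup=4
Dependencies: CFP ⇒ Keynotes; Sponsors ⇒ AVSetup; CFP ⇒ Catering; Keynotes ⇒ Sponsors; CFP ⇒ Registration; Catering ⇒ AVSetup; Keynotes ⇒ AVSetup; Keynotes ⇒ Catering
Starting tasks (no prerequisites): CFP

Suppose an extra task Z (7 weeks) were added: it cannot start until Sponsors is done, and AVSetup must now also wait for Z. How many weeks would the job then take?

Originally the job takes 22 weeks.
With Z inserted, AVSetup now waits for max(Catering, Keynotes, Sponsors, Z).
New critical path: CFP→Keynotes→Sponsors→Z→AVSetup = 2+10+6+7+4 = 29 ⇒ 29 weeks.

29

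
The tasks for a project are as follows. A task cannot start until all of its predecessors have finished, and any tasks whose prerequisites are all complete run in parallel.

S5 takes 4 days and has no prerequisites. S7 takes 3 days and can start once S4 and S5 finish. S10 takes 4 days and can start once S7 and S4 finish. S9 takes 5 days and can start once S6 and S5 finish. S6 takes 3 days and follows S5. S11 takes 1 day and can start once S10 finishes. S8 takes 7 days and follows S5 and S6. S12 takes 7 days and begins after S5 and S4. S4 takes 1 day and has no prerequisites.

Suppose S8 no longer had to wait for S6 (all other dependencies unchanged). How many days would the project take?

12

Original critical path: S5→S6→S8 = 4+3+7 = 14 ⇒ 14 days.
Without S6→S8, S8's earliest start moves from 7 to 4.
After: S5→S6→S9 = 4+3+5 = 12 → 12 days.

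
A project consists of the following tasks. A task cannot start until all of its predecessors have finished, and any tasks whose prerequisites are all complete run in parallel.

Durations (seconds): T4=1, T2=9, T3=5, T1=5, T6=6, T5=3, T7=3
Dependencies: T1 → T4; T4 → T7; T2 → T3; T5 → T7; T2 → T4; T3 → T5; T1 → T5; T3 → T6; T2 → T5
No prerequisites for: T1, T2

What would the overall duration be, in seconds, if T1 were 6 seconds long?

20

Critical path before the change: T2→T3→T5→T7 = 9+5+3+3 = 20 giving 20 seconds.
T1 has 9 seconds of float (longest path through it is 11).
No other chain overtakes it, so the finish is 20 seconds.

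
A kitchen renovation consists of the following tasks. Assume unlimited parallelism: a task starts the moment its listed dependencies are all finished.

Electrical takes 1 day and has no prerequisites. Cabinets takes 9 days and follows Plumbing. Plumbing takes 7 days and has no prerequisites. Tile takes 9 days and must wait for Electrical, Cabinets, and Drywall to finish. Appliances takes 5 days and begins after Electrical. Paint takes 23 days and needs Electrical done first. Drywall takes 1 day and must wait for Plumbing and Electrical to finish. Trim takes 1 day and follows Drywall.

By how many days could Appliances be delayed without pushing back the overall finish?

19

Plumbing→Cabinets→Tile = 7+9+9 = 25 sets the makespan at 25 days.
The longest chain containing Appliances totals 6 days.
Float = 25 − 6 = 19.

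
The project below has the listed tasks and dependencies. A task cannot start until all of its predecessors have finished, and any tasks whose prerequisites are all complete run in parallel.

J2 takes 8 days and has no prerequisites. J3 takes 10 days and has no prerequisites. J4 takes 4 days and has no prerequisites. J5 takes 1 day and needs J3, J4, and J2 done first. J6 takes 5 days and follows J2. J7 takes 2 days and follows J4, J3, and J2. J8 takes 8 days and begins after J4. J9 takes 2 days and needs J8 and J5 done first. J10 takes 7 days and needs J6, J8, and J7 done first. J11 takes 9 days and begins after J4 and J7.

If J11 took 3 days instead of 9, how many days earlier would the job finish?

The binding path is J3→J7→J11 = 10+2+9 = 21; finish at 21 days.
Since J11 is critical, the -6 change carries straight to that chain (now 15 days).
New critical path: J2→J6→J10 = 8+5+7 = 20 ⇒ 20 days.
Change in finish: 20 − 21 = -1 days.

1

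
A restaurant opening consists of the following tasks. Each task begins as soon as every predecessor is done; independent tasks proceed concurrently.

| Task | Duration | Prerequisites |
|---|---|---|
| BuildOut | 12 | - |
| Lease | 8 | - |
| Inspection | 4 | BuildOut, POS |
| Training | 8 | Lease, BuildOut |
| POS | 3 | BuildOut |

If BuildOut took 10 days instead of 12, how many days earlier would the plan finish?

2

As given, the longest chain is BuildOut→Training = 12+8 = 20, so the finish is 20 days.
BuildOut lies on that path, so at 10 days the path becomes 18 days.
That remains the longest chain; total 18 days.
Change in finish: 18 − 20 = -2 days.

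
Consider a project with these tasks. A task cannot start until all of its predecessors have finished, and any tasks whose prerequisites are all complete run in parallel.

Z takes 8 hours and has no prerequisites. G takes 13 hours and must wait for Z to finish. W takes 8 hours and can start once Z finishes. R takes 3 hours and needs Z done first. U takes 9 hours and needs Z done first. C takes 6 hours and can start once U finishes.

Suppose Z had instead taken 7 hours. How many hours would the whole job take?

22

Critical path before the change: Z→U→C = 8+9+6 = 23 giving 23 hours.
Since Z is critical, the -1 change carries straight to that chain (now 22 hours).
No other chain overtakes it, so the finish is 22 hours.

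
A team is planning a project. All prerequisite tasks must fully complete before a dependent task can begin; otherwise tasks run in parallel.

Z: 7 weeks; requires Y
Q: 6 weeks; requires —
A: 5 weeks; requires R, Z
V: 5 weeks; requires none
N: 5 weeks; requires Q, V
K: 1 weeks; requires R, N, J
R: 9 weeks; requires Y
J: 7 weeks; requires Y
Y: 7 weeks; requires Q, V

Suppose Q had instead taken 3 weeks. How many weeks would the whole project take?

Baseline: Q→Y→R→A = 6+7+9+5 = 27 → 27 weeks.
Q is on the critical path; changing it to 3 makes that path 24 weeks.
New critical path: V→Y→R→A = 5+7+9+5 = 26 ⇒ 26 weeks.

26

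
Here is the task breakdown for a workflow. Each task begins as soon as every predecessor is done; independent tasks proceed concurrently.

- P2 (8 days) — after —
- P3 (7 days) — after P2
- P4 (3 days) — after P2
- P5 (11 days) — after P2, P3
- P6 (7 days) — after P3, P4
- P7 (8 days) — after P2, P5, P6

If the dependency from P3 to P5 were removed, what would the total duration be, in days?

With the dependency in place, P2→P3→P5→P7 = 8+7+11+8 = 34 sets the finish at 34 days.
Without P3→P5, P5's earliest start moves from 15 to 8.
The longest chain is now P2→P3→P6→P7 = 8+7+7+8 = 30, so the workflow takes 30 days.

30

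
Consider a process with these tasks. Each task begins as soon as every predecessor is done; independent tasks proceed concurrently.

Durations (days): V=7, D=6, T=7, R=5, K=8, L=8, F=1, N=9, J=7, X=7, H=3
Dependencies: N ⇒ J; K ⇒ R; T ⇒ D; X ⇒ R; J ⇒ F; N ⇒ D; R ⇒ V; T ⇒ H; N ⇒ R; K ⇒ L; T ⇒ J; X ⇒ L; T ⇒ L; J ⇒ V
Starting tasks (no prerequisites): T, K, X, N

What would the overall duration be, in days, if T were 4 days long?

23

Baseline: N→J→V = 9+7+7 = 23 → 23 days.
T has 2 days of float (longest path through it is 21).
No other chain overtakes it, so the finish is 23 days.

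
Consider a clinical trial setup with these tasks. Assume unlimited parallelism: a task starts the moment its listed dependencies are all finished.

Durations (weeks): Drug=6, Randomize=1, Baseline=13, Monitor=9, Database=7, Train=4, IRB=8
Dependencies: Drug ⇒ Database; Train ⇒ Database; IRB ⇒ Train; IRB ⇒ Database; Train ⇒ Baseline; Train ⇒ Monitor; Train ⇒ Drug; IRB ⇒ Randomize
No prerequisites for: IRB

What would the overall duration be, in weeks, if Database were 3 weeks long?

Actual critical path: IRB→Train→Drug→Database = 8+4+6+7 = 25 ⇒ 25 weeks.
Database lies on that path, so at 3 weeks the path becomes 21 weeks.
New critical path: IRB→Train→Baseline = 8+4+13 = 25 ⇒ 25 weeks.

25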